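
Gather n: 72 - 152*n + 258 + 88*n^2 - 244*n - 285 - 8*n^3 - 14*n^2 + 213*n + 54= -8*n^3 + 74*n^2 - 183*n + 99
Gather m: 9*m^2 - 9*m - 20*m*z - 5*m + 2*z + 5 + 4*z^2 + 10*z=9*m^2 + m*(-20*z - 14) + 4*z^2 + 12*z + 5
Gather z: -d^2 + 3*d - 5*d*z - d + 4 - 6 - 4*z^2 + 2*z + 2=-d^2 + 2*d - 4*z^2 + z*(2 - 5*d)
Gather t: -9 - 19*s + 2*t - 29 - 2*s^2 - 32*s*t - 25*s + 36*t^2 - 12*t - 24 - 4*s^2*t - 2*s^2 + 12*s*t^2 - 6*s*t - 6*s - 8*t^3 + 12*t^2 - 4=-4*s^2 - 50*s - 8*t^3 + t^2*(12*s + 48) + t*(-4*s^2 - 38*s - 10) - 66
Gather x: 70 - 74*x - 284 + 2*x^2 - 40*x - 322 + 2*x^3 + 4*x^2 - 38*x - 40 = 2*x^3 + 6*x^2 - 152*x - 576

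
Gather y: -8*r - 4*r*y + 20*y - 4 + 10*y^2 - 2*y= -8*r + 10*y^2 + y*(18 - 4*r) - 4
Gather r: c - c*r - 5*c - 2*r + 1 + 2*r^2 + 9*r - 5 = -4*c + 2*r^2 + r*(7 - c) - 4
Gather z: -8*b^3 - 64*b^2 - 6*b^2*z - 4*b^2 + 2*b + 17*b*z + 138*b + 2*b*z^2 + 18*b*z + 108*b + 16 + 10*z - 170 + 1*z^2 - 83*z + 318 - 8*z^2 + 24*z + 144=-8*b^3 - 68*b^2 + 248*b + z^2*(2*b - 7) + z*(-6*b^2 + 35*b - 49) + 308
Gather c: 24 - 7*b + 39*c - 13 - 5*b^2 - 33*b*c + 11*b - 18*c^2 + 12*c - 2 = -5*b^2 + 4*b - 18*c^2 + c*(51 - 33*b) + 9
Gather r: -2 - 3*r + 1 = -3*r - 1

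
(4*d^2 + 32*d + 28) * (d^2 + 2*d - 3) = 4*d^4 + 40*d^3 + 80*d^2 - 40*d - 84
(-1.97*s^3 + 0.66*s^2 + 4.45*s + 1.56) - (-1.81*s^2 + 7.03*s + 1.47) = -1.97*s^3 + 2.47*s^2 - 2.58*s + 0.0900000000000001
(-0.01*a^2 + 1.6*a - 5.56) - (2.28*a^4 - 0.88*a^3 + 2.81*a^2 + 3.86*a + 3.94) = -2.28*a^4 + 0.88*a^3 - 2.82*a^2 - 2.26*a - 9.5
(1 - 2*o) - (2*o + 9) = -4*o - 8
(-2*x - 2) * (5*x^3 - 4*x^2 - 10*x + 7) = -10*x^4 - 2*x^3 + 28*x^2 + 6*x - 14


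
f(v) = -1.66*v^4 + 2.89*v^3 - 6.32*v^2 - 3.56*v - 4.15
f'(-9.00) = 5653.03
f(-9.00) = -13482.10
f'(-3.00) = 291.67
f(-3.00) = -262.84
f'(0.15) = -5.28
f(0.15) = -4.82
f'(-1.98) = 107.00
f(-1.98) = -69.82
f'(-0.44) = 4.25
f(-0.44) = -4.12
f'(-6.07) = 1877.64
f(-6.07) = -3115.27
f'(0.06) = -4.29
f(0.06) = -4.39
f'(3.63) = -252.80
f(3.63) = -250.34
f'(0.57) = -9.18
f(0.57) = -7.87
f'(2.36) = -72.38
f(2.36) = -61.26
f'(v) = -6.64*v^3 + 8.67*v^2 - 12.64*v - 3.56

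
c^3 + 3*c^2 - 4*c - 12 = (c - 2)*(c + 2)*(c + 3)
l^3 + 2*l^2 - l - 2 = (l - 1)*(l + 1)*(l + 2)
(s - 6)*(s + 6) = s^2 - 36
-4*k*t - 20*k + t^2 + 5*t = (-4*k + t)*(t + 5)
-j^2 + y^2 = (-j + y)*(j + y)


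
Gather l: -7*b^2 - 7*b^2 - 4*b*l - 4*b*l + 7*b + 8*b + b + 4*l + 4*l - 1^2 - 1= -14*b^2 + 16*b + l*(8 - 8*b) - 2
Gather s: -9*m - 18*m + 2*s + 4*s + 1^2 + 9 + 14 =-27*m + 6*s + 24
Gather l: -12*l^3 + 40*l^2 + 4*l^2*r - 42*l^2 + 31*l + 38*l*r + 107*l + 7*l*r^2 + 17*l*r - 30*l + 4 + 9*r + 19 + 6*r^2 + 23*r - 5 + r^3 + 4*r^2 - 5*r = -12*l^3 + l^2*(4*r - 2) + l*(7*r^2 + 55*r + 108) + r^3 + 10*r^2 + 27*r + 18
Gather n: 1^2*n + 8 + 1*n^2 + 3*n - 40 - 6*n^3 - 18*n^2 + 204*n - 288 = -6*n^3 - 17*n^2 + 208*n - 320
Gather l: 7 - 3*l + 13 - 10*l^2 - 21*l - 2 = -10*l^2 - 24*l + 18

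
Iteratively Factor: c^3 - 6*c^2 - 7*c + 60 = (c - 4)*(c^2 - 2*c - 15) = (c - 4)*(c + 3)*(c - 5)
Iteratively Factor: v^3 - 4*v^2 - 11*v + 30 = (v + 3)*(v^2 - 7*v + 10) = (v - 5)*(v + 3)*(v - 2)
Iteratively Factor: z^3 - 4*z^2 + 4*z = (z - 2)*(z^2 - 2*z) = z*(z - 2)*(z - 2)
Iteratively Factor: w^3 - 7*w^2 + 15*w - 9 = (w - 3)*(w^2 - 4*w + 3) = (w - 3)*(w - 1)*(w - 3)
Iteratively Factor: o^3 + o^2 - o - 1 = (o - 1)*(o^2 + 2*o + 1) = (o - 1)*(o + 1)*(o + 1)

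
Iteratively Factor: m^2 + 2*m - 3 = (m + 3)*(m - 1)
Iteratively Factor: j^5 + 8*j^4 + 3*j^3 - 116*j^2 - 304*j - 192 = (j + 1)*(j^4 + 7*j^3 - 4*j^2 - 112*j - 192) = (j + 1)*(j + 3)*(j^3 + 4*j^2 - 16*j - 64) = (j + 1)*(j + 3)*(j + 4)*(j^2 - 16) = (j - 4)*(j + 1)*(j + 3)*(j + 4)*(j + 4)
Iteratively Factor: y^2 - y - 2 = (y - 2)*(y + 1)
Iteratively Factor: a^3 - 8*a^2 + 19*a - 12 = (a - 1)*(a^2 - 7*a + 12) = (a - 4)*(a - 1)*(a - 3)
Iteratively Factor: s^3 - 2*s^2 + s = (s)*(s^2 - 2*s + 1) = s*(s - 1)*(s - 1)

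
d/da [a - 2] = 1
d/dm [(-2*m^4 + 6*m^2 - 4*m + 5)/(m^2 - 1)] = 2*(-2*m^5 + 4*m^3 + 2*m^2 - 11*m + 2)/(m^4 - 2*m^2 + 1)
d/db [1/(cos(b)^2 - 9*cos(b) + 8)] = (2*cos(b) - 9)*sin(b)/(cos(b)^2 - 9*cos(b) + 8)^2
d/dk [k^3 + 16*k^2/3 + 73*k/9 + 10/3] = 3*k^2 + 32*k/3 + 73/9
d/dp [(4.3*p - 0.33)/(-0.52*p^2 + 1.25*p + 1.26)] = (2.236*p^2 - 0.3432*p + 5.8305)/(0.2704*p^4 - 1.3*p^3 + 0.2521*p^2 + 3.15*p + 1.5876)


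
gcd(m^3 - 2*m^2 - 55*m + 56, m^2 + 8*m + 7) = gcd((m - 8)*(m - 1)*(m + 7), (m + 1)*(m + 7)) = m + 7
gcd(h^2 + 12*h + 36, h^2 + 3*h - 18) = h + 6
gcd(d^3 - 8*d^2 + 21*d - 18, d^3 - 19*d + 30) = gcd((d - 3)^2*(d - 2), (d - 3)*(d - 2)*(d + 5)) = d^2 - 5*d + 6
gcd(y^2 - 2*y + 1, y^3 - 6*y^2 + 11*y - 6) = y - 1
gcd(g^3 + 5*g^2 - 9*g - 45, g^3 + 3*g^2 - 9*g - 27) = g^2 - 9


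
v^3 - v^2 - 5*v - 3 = (v - 3)*(v + 1)^2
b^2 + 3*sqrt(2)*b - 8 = (b - sqrt(2))*(b + 4*sqrt(2))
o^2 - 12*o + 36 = (o - 6)^2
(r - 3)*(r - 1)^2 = r^3 - 5*r^2 + 7*r - 3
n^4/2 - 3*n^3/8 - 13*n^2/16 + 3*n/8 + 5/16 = (n/2 + 1/4)*(n - 5/4)*(n - 1)*(n + 1)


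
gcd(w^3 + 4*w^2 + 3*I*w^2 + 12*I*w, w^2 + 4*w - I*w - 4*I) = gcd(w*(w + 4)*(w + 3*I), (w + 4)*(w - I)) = w + 4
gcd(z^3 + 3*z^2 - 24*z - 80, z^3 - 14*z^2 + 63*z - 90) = z - 5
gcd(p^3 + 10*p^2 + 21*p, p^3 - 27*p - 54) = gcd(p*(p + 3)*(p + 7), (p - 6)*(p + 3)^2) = p + 3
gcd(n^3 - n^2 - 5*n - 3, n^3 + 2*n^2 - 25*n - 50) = 1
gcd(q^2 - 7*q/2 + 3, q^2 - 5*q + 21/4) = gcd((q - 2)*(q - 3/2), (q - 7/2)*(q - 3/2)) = q - 3/2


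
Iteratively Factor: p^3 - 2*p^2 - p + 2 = (p - 2)*(p^2 - 1) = (p - 2)*(p - 1)*(p + 1)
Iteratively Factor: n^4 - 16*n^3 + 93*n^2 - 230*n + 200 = (n - 4)*(n^3 - 12*n^2 + 45*n - 50) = (n - 5)*(n - 4)*(n^2 - 7*n + 10) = (n - 5)^2*(n - 4)*(n - 2)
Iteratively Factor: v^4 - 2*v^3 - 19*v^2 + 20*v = (v + 4)*(v^3 - 6*v^2 + 5*v) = v*(v + 4)*(v^2 - 6*v + 5) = v*(v - 1)*(v + 4)*(v - 5)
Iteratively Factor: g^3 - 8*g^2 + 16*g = (g - 4)*(g^2 - 4*g) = (g - 4)^2*(g)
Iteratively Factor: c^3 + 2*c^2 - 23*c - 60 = (c + 4)*(c^2 - 2*c - 15) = (c + 3)*(c + 4)*(c - 5)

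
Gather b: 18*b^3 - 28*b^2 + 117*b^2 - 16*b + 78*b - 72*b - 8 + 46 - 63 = 18*b^3 + 89*b^2 - 10*b - 25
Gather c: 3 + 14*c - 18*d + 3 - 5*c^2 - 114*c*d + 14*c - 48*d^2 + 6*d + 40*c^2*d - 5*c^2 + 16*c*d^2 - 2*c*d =c^2*(40*d - 10) + c*(16*d^2 - 116*d + 28) - 48*d^2 - 12*d + 6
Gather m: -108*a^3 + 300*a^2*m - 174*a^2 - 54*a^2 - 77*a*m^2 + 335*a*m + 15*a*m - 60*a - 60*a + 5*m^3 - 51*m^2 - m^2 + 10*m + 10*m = -108*a^3 - 228*a^2 - 120*a + 5*m^3 + m^2*(-77*a - 52) + m*(300*a^2 + 350*a + 20)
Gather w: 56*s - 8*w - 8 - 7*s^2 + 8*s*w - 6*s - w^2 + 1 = -7*s^2 + 50*s - w^2 + w*(8*s - 8) - 7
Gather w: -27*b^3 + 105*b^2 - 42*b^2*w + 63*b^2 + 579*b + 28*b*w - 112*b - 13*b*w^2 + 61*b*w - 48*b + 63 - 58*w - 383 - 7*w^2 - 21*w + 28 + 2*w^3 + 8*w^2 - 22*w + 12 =-27*b^3 + 168*b^2 + 419*b + 2*w^3 + w^2*(1 - 13*b) + w*(-42*b^2 + 89*b - 101) - 280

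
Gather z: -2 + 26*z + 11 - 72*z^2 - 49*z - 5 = -72*z^2 - 23*z + 4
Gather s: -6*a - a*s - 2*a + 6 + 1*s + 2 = -8*a + s*(1 - a) + 8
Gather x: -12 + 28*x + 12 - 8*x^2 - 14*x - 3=-8*x^2 + 14*x - 3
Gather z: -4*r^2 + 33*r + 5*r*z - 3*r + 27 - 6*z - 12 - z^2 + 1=-4*r^2 + 30*r - z^2 + z*(5*r - 6) + 16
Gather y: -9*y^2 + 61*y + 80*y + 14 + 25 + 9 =-9*y^2 + 141*y + 48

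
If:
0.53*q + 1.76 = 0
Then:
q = -3.32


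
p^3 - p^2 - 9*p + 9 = (p - 3)*(p - 1)*(p + 3)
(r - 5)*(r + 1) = r^2 - 4*r - 5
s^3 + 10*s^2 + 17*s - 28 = (s - 1)*(s + 4)*(s + 7)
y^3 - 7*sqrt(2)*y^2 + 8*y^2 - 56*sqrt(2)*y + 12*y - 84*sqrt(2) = (y + 2)*(y + 6)*(y - 7*sqrt(2))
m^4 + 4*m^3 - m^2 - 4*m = m*(m - 1)*(m + 1)*(m + 4)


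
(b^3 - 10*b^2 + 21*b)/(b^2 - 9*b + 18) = b*(b - 7)/(b - 6)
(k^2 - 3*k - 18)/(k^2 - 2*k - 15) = (k - 6)/(k - 5)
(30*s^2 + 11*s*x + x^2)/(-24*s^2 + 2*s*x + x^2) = (5*s + x)/(-4*s + x)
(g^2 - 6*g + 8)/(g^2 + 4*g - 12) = (g - 4)/(g + 6)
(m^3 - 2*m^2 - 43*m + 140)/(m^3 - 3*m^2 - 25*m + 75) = (m^2 + 3*m - 28)/(m^2 + 2*m - 15)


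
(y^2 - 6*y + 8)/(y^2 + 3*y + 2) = (y^2 - 6*y + 8)/(y^2 + 3*y + 2)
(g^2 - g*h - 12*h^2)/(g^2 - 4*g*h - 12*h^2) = (-g^2 + g*h + 12*h^2)/(-g^2 + 4*g*h + 12*h^2)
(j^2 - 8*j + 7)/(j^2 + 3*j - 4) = (j - 7)/(j + 4)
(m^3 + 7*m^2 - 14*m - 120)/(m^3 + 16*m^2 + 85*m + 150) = (m - 4)/(m + 5)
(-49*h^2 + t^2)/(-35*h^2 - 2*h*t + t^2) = (7*h + t)/(5*h + t)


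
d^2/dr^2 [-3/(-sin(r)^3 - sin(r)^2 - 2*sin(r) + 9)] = 3*(-9*sin(r)^6 - 11*sin(r)^5 + 4*sin(r)^4 - 71*sin(r)^3 - 22*sin(r)^2 + 48*sin(r) + 26)/(sin(r)^3 + sin(r)^2 + 2*sin(r) - 9)^3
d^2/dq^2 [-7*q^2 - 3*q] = -14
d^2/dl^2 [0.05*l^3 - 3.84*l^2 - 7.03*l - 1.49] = 0.3*l - 7.68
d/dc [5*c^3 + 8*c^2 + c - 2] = 15*c^2 + 16*c + 1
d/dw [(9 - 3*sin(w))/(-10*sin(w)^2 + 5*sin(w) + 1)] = 6*(-5*sin(w)^2 + 30*sin(w) - 8)*cos(w)/(10*sin(w)^2 - 5*sin(w) - 1)^2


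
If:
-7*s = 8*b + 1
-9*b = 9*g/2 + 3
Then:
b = -7*s/8 - 1/8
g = 7*s/4 - 5/12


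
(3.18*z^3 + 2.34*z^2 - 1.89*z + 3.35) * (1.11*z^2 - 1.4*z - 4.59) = 3.5298*z^5 - 1.8546*z^4 - 19.9701*z^3 - 4.3761*z^2 + 3.9851*z - 15.3765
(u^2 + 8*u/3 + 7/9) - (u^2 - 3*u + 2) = 17*u/3 - 11/9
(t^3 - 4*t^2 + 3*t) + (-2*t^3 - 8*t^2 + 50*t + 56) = -t^3 - 12*t^2 + 53*t + 56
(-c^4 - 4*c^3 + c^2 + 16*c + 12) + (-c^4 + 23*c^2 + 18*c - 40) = -2*c^4 - 4*c^3 + 24*c^2 + 34*c - 28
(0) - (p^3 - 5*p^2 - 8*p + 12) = -p^3 + 5*p^2 + 8*p - 12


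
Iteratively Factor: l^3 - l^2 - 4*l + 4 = (l - 2)*(l^2 + l - 2) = (l - 2)*(l + 2)*(l - 1)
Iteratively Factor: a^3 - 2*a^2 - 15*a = (a)*(a^2 - 2*a - 15) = a*(a - 5)*(a + 3)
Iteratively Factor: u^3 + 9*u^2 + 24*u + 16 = (u + 4)*(u^2 + 5*u + 4) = (u + 1)*(u + 4)*(u + 4)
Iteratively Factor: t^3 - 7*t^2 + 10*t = (t - 2)*(t^2 - 5*t) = t*(t - 2)*(t - 5)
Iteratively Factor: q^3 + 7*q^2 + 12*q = (q + 3)*(q^2 + 4*q) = q*(q + 3)*(q + 4)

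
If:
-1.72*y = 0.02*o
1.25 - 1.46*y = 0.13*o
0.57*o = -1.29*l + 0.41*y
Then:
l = -4.93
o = 11.06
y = -0.13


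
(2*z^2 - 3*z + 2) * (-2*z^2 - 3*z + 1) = -4*z^4 + 7*z^2 - 9*z + 2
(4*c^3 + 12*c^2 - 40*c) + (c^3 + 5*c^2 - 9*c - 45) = 5*c^3 + 17*c^2 - 49*c - 45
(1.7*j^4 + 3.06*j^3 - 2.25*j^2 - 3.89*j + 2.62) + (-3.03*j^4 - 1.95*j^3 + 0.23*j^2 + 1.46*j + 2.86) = -1.33*j^4 + 1.11*j^3 - 2.02*j^2 - 2.43*j + 5.48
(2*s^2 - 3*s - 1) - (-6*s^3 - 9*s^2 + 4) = 6*s^3 + 11*s^2 - 3*s - 5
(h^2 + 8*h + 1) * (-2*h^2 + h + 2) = -2*h^4 - 15*h^3 + 8*h^2 + 17*h + 2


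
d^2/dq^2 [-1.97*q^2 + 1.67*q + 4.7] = -3.94000000000000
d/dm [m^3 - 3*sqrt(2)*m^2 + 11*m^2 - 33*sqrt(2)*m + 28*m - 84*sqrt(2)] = 3*m^2 - 6*sqrt(2)*m + 22*m - 33*sqrt(2) + 28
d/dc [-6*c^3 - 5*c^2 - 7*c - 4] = -18*c^2 - 10*c - 7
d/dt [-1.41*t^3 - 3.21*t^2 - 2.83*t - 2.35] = -4.23*t^2 - 6.42*t - 2.83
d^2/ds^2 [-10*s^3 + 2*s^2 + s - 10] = 4 - 60*s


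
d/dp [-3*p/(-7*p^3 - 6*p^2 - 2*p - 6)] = 6*(-7*p^3 - 3*p^2 + 3)/(49*p^6 + 84*p^5 + 64*p^4 + 108*p^3 + 76*p^2 + 24*p + 36)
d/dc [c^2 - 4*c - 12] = 2*c - 4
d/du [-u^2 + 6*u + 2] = 6 - 2*u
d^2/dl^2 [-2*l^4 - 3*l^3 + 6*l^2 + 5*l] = -24*l^2 - 18*l + 12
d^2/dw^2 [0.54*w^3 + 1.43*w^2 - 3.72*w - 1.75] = 3.24*w + 2.86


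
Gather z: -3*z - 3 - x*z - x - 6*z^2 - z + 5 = -x - 6*z^2 + z*(-x - 4) + 2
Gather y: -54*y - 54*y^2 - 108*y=-54*y^2 - 162*y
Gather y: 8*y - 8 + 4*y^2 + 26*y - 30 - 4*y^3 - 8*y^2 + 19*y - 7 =-4*y^3 - 4*y^2 + 53*y - 45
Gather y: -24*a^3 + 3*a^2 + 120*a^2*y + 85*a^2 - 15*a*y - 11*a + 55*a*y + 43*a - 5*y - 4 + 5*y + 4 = -24*a^3 + 88*a^2 + 32*a + y*(120*a^2 + 40*a)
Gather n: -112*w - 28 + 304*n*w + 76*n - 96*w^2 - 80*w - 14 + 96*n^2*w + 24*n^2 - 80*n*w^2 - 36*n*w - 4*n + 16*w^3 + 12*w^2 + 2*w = n^2*(96*w + 24) + n*(-80*w^2 + 268*w + 72) + 16*w^3 - 84*w^2 - 190*w - 42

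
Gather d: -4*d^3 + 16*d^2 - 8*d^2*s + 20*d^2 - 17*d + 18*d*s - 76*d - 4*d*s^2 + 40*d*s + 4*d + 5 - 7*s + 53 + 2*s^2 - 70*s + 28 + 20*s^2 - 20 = -4*d^3 + d^2*(36 - 8*s) + d*(-4*s^2 + 58*s - 89) + 22*s^2 - 77*s + 66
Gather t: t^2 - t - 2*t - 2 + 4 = t^2 - 3*t + 2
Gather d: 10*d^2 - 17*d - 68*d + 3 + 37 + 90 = 10*d^2 - 85*d + 130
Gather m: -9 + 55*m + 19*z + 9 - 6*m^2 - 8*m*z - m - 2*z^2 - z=-6*m^2 + m*(54 - 8*z) - 2*z^2 + 18*z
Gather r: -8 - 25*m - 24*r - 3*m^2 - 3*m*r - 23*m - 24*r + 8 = -3*m^2 - 48*m + r*(-3*m - 48)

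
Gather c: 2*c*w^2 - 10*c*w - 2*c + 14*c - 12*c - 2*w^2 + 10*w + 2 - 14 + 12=c*(2*w^2 - 10*w) - 2*w^2 + 10*w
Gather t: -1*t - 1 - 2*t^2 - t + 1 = -2*t^2 - 2*t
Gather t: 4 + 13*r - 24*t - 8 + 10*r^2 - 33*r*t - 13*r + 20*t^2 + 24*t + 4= 10*r^2 - 33*r*t + 20*t^2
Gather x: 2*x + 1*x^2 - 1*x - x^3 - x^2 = -x^3 + x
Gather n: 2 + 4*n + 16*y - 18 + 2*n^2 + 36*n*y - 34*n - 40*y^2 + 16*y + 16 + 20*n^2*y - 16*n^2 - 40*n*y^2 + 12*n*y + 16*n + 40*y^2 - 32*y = n^2*(20*y - 14) + n*(-40*y^2 + 48*y - 14)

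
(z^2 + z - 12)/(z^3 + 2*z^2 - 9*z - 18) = (z + 4)/(z^2 + 5*z + 6)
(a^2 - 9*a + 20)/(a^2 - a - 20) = (a - 4)/(a + 4)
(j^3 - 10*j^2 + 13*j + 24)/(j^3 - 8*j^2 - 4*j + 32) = (j^2 - 2*j - 3)/(j^2 - 4)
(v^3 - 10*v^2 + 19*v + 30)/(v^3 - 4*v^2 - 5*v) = (v - 6)/v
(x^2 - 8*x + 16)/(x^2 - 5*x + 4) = (x - 4)/(x - 1)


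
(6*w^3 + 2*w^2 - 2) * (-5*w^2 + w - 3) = -30*w^5 - 4*w^4 - 16*w^3 + 4*w^2 - 2*w + 6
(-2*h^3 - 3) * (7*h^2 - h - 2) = -14*h^5 + 2*h^4 + 4*h^3 - 21*h^2 + 3*h + 6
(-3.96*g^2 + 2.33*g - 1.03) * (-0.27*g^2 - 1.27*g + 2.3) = 1.0692*g^4 + 4.4001*g^3 - 11.789*g^2 + 6.6671*g - 2.369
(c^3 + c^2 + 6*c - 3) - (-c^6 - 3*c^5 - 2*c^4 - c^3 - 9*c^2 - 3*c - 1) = c^6 + 3*c^5 + 2*c^4 + 2*c^3 + 10*c^2 + 9*c - 2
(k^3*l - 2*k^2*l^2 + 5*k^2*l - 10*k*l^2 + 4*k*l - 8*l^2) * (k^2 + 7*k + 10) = k^5*l - 2*k^4*l^2 + 12*k^4*l - 24*k^3*l^2 + 49*k^3*l - 98*k^2*l^2 + 78*k^2*l - 156*k*l^2 + 40*k*l - 80*l^2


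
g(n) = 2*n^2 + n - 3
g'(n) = 4*n + 1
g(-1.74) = 1.32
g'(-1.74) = -5.96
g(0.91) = -0.43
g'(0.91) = 4.64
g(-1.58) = 0.41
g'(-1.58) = -5.32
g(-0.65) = -2.80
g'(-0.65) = -1.60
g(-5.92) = 61.17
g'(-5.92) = -22.68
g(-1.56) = 0.31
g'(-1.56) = -5.24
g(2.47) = 11.67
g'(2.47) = 10.88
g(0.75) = -1.12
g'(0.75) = 4.00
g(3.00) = 18.00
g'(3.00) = 13.00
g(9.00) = 168.00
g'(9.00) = 37.00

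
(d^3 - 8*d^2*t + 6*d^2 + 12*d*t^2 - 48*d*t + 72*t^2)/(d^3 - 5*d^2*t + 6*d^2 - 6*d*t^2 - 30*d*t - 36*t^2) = (d - 2*t)/(d + t)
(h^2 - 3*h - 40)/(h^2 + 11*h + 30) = (h - 8)/(h + 6)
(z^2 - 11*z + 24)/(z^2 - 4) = (z^2 - 11*z + 24)/(z^2 - 4)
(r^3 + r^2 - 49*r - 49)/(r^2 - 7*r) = r + 8 + 7/r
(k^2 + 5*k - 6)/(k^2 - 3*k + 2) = (k + 6)/(k - 2)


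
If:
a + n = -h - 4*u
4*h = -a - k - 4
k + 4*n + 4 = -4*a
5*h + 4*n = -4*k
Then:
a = 16*u/7 - 128/49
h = 16/49 - 16*u/7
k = 48*u/7 - 132/49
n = 16/7 - 4*u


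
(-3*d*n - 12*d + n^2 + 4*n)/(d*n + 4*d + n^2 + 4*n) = (-3*d + n)/(d + n)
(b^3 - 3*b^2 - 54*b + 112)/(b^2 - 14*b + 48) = (b^2 + 5*b - 14)/(b - 6)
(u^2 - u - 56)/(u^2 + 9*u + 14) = (u - 8)/(u + 2)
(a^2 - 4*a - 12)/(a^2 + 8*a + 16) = (a^2 - 4*a - 12)/(a^2 + 8*a + 16)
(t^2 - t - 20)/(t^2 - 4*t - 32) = (t - 5)/(t - 8)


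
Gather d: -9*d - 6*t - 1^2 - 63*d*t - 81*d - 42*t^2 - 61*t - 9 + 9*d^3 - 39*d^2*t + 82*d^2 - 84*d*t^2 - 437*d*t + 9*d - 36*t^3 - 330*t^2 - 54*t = 9*d^3 + d^2*(82 - 39*t) + d*(-84*t^2 - 500*t - 81) - 36*t^3 - 372*t^2 - 121*t - 10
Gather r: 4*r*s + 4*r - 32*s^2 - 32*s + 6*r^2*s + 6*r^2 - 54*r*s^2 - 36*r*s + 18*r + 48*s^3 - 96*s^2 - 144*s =r^2*(6*s + 6) + r*(-54*s^2 - 32*s + 22) + 48*s^3 - 128*s^2 - 176*s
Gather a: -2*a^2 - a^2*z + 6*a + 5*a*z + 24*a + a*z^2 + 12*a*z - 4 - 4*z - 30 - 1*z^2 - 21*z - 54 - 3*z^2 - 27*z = a^2*(-z - 2) + a*(z^2 + 17*z + 30) - 4*z^2 - 52*z - 88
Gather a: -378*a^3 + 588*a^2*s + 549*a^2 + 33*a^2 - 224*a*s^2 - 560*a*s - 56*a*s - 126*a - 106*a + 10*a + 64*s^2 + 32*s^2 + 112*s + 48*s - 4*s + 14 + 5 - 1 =-378*a^3 + a^2*(588*s + 582) + a*(-224*s^2 - 616*s - 222) + 96*s^2 + 156*s + 18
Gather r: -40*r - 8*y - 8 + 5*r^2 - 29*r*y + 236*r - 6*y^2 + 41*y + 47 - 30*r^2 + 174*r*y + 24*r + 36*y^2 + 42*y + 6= -25*r^2 + r*(145*y + 220) + 30*y^2 + 75*y + 45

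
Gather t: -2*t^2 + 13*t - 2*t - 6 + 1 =-2*t^2 + 11*t - 5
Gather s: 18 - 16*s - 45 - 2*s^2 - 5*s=-2*s^2 - 21*s - 27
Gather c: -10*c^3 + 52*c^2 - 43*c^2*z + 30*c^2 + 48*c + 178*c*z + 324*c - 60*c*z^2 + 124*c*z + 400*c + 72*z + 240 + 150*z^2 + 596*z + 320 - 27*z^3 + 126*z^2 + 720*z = -10*c^3 + c^2*(82 - 43*z) + c*(-60*z^2 + 302*z + 772) - 27*z^3 + 276*z^2 + 1388*z + 560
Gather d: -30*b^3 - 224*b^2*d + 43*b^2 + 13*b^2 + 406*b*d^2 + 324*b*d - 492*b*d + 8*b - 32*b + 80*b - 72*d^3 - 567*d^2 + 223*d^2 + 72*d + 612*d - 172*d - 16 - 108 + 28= -30*b^3 + 56*b^2 + 56*b - 72*d^3 + d^2*(406*b - 344) + d*(-224*b^2 - 168*b + 512) - 96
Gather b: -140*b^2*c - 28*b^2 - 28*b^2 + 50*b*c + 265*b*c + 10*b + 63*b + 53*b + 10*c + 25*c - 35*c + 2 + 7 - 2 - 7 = b^2*(-140*c - 56) + b*(315*c + 126)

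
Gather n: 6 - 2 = 4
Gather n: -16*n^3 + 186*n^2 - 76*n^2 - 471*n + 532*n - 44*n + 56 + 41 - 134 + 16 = -16*n^3 + 110*n^2 + 17*n - 21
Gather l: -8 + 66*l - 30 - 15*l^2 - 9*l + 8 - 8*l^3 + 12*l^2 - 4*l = -8*l^3 - 3*l^2 + 53*l - 30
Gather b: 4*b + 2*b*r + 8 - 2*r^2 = b*(2*r + 4) - 2*r^2 + 8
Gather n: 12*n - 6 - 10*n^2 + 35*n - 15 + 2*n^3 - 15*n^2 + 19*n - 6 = 2*n^3 - 25*n^2 + 66*n - 27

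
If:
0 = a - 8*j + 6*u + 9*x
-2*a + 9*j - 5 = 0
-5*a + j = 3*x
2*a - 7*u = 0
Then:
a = -175/844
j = 215/422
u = -25/422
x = 435/844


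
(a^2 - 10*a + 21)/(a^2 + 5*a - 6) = (a^2 - 10*a + 21)/(a^2 + 5*a - 6)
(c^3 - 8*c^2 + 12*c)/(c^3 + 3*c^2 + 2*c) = (c^2 - 8*c + 12)/(c^2 + 3*c + 2)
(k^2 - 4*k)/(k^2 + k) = (k - 4)/(k + 1)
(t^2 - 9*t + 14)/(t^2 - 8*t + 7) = (t - 2)/(t - 1)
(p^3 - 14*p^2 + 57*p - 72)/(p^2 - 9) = (p^2 - 11*p + 24)/(p + 3)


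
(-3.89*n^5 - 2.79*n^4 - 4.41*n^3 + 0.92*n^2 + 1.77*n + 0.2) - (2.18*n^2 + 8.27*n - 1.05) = -3.89*n^5 - 2.79*n^4 - 4.41*n^3 - 1.26*n^2 - 6.5*n + 1.25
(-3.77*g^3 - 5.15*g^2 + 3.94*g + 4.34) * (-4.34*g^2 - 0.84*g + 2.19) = 16.3618*g^5 + 25.5178*g^4 - 21.0299*g^3 - 33.4237*g^2 + 4.983*g + 9.5046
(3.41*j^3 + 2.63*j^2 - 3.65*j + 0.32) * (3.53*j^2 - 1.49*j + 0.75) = 12.0373*j^5 + 4.203*j^4 - 14.2457*j^3 + 8.5406*j^2 - 3.2143*j + 0.24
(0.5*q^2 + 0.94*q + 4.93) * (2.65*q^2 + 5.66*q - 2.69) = 1.325*q^4 + 5.321*q^3 + 17.0399*q^2 + 25.3752*q - 13.2617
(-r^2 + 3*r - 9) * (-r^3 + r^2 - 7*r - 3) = r^5 - 4*r^4 + 19*r^3 - 27*r^2 + 54*r + 27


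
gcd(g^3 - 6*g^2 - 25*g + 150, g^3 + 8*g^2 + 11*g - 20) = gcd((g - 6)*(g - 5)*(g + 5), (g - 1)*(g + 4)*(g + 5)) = g + 5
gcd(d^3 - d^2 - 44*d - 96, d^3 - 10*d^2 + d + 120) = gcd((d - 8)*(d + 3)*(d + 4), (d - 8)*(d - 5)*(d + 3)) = d^2 - 5*d - 24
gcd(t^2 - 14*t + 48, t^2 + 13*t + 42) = 1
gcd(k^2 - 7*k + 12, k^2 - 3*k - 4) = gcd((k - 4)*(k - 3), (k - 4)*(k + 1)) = k - 4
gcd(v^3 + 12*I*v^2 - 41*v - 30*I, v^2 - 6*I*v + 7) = v + I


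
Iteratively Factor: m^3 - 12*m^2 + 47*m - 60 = (m - 4)*(m^2 - 8*m + 15) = (m - 5)*(m - 4)*(m - 3)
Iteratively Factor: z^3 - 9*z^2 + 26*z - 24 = (z - 3)*(z^2 - 6*z + 8) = (z - 3)*(z - 2)*(z - 4)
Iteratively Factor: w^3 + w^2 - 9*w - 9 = (w + 3)*(w^2 - 2*w - 3) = (w - 3)*(w + 3)*(w + 1)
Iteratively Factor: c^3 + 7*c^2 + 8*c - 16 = (c + 4)*(c^2 + 3*c - 4) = (c + 4)^2*(c - 1)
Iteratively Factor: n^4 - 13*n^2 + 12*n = (n - 1)*(n^3 + n^2 - 12*n) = (n - 3)*(n - 1)*(n^2 + 4*n) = n*(n - 3)*(n - 1)*(n + 4)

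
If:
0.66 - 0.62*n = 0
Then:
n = 1.06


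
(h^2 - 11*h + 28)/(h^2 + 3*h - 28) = (h - 7)/(h + 7)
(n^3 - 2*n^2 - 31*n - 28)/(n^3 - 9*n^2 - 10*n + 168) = (n + 1)/(n - 6)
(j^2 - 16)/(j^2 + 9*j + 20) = (j - 4)/(j + 5)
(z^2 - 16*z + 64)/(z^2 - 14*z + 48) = (z - 8)/(z - 6)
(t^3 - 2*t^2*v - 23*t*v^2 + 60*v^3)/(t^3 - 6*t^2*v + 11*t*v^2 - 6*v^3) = (t^2 + t*v - 20*v^2)/(t^2 - 3*t*v + 2*v^2)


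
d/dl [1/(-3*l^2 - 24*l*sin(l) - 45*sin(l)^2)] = 2*(4*l*cos(l) + l + 4*sin(l) + 15*sin(2*l)/2)/(3*(l + 3*sin(l))^2*(l + 5*sin(l))^2)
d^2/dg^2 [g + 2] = 0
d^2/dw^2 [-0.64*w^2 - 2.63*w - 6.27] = -1.28000000000000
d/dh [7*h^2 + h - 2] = 14*h + 1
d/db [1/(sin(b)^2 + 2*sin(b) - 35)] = -2*(sin(b) + 1)*cos(b)/(sin(b)^2 + 2*sin(b) - 35)^2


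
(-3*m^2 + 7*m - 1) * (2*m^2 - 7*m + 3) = -6*m^4 + 35*m^3 - 60*m^2 + 28*m - 3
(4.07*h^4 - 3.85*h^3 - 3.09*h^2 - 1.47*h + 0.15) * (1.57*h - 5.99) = 6.3899*h^5 - 30.4238*h^4 + 18.2102*h^3 + 16.2012*h^2 + 9.0408*h - 0.8985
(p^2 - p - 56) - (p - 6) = p^2 - 2*p - 50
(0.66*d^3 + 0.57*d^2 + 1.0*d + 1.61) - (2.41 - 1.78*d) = 0.66*d^3 + 0.57*d^2 + 2.78*d - 0.8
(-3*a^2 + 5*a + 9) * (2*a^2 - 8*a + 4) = -6*a^4 + 34*a^3 - 34*a^2 - 52*a + 36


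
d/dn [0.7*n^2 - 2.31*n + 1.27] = 1.4*n - 2.31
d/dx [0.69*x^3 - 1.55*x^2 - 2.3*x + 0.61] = 2.07*x^2 - 3.1*x - 2.3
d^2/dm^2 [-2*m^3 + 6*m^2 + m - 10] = 12 - 12*m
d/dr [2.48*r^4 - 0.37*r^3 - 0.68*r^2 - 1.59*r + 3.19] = 9.92*r^3 - 1.11*r^2 - 1.36*r - 1.59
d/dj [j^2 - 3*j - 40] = 2*j - 3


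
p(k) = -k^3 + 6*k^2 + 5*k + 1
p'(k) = -3*k^2 + 12*k + 5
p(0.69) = 6.98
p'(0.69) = 11.85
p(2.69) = 38.40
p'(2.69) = 15.57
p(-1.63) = 13.12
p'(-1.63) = -22.53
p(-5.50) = 321.38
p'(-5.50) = -151.75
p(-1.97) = 22.08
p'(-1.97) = -30.28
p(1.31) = 15.60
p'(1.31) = 15.57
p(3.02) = 43.28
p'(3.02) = 13.88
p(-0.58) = 0.31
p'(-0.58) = -2.97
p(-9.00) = 1171.00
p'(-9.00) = -346.00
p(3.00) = 43.00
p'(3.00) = 14.00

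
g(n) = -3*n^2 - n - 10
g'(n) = -6*n - 1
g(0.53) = -11.37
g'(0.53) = -4.18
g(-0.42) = -10.11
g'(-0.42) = 1.52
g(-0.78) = -11.05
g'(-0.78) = 3.68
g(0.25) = -10.44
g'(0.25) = -2.50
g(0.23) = -10.39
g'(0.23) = -2.38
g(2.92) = -38.50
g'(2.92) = -18.52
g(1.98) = -23.74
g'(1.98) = -12.88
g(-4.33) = -61.92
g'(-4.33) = 24.98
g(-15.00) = -670.00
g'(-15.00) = 89.00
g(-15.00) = -670.00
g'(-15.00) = 89.00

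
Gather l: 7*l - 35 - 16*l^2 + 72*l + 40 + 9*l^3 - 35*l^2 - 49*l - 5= 9*l^3 - 51*l^2 + 30*l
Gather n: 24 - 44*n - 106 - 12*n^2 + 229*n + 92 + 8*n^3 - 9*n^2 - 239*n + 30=8*n^3 - 21*n^2 - 54*n + 40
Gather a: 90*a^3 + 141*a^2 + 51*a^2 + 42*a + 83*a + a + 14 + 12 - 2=90*a^3 + 192*a^2 + 126*a + 24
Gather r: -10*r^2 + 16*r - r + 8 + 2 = -10*r^2 + 15*r + 10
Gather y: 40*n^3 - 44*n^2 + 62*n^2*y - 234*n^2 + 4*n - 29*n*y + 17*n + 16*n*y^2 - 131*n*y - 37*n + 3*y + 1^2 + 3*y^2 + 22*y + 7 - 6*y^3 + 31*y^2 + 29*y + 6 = 40*n^3 - 278*n^2 - 16*n - 6*y^3 + y^2*(16*n + 34) + y*(62*n^2 - 160*n + 54) + 14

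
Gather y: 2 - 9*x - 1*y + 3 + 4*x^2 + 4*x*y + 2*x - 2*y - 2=4*x^2 - 7*x + y*(4*x - 3) + 3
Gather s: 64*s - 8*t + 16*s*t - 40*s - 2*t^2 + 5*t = s*(16*t + 24) - 2*t^2 - 3*t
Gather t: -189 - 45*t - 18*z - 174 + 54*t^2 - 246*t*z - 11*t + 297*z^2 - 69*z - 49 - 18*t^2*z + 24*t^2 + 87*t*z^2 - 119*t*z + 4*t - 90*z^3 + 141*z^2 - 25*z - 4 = t^2*(78 - 18*z) + t*(87*z^2 - 365*z - 52) - 90*z^3 + 438*z^2 - 112*z - 416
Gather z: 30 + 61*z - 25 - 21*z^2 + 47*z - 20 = -21*z^2 + 108*z - 15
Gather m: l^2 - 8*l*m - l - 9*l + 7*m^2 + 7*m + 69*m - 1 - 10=l^2 - 10*l + 7*m^2 + m*(76 - 8*l) - 11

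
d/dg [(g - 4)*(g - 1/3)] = 2*g - 13/3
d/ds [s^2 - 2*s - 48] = 2*s - 2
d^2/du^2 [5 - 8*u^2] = -16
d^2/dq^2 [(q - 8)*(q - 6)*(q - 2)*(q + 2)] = 12*q^2 - 84*q + 88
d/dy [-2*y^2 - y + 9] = -4*y - 1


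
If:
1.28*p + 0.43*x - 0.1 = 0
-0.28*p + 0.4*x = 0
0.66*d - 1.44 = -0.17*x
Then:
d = 2.17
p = 0.06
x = 0.04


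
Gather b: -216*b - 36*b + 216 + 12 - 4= 224 - 252*b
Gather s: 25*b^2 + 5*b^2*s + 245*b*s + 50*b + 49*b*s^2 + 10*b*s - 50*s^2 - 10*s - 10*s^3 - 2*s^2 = 25*b^2 + 50*b - 10*s^3 + s^2*(49*b - 52) + s*(5*b^2 + 255*b - 10)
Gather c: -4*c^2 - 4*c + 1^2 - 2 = -4*c^2 - 4*c - 1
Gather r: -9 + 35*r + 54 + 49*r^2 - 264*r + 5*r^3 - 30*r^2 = 5*r^3 + 19*r^2 - 229*r + 45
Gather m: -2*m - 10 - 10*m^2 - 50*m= -10*m^2 - 52*m - 10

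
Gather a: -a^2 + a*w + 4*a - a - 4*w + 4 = -a^2 + a*(w + 3) - 4*w + 4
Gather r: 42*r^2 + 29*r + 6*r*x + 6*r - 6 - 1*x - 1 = 42*r^2 + r*(6*x + 35) - x - 7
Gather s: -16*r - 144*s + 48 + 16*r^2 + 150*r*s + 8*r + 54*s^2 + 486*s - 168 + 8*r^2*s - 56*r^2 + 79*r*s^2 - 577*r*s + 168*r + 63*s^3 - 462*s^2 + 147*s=-40*r^2 + 160*r + 63*s^3 + s^2*(79*r - 408) + s*(8*r^2 - 427*r + 489) - 120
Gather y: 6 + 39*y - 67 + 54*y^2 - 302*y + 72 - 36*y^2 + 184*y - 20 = 18*y^2 - 79*y - 9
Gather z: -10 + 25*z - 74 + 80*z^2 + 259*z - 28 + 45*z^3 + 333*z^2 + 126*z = 45*z^3 + 413*z^2 + 410*z - 112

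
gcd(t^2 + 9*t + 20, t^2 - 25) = t + 5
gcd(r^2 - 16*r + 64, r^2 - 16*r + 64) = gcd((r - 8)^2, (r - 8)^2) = r^2 - 16*r + 64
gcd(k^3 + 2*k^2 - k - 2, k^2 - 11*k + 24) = 1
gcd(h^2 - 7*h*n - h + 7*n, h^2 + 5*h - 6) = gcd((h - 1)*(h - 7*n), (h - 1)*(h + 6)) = h - 1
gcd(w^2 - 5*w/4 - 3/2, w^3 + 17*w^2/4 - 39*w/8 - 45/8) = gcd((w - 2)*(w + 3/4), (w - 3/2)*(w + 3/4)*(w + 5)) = w + 3/4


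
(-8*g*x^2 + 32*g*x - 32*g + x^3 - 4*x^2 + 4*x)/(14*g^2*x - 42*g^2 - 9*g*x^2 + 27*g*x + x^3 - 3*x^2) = (-8*g*x^2 + 32*g*x - 32*g + x^3 - 4*x^2 + 4*x)/(14*g^2*x - 42*g^2 - 9*g*x^2 + 27*g*x + x^3 - 3*x^2)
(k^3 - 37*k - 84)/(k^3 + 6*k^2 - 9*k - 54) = (k^2 - 3*k - 28)/(k^2 + 3*k - 18)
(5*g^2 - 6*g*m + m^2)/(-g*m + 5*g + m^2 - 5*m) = (-5*g + m)/(m - 5)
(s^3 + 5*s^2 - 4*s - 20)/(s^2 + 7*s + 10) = s - 2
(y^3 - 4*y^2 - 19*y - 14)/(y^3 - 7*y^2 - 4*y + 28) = (y + 1)/(y - 2)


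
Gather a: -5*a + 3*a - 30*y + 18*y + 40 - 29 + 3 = -2*a - 12*y + 14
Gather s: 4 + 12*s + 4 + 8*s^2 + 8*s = 8*s^2 + 20*s + 8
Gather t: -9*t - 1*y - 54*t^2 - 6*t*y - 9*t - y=-54*t^2 + t*(-6*y - 18) - 2*y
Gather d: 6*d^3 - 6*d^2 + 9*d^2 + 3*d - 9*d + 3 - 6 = 6*d^3 + 3*d^2 - 6*d - 3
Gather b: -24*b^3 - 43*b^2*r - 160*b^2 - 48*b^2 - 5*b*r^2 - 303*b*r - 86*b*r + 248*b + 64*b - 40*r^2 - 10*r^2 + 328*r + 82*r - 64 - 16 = -24*b^3 + b^2*(-43*r - 208) + b*(-5*r^2 - 389*r + 312) - 50*r^2 + 410*r - 80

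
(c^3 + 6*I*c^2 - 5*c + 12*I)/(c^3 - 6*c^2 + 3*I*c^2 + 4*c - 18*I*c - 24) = (c + 3*I)/(c - 6)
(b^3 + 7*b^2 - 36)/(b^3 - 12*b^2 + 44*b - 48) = (b^2 + 9*b + 18)/(b^2 - 10*b + 24)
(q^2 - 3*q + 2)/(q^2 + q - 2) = (q - 2)/(q + 2)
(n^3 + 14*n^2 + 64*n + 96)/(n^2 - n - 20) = (n^2 + 10*n + 24)/(n - 5)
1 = 1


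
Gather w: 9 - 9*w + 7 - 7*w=16 - 16*w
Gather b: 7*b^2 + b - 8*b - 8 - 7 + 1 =7*b^2 - 7*b - 14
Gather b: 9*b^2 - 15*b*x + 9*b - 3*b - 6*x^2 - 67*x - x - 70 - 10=9*b^2 + b*(6 - 15*x) - 6*x^2 - 68*x - 80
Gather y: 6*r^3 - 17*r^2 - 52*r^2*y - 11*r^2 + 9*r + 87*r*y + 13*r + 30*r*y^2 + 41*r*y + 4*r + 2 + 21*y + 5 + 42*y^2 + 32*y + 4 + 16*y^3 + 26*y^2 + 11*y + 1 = 6*r^3 - 28*r^2 + 26*r + 16*y^3 + y^2*(30*r + 68) + y*(-52*r^2 + 128*r + 64) + 12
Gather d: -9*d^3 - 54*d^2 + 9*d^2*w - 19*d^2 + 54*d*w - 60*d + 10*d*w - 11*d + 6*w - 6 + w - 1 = -9*d^3 + d^2*(9*w - 73) + d*(64*w - 71) + 7*w - 7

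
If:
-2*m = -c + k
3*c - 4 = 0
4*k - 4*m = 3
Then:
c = 4/3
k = 17/18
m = 7/36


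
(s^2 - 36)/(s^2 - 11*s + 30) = (s + 6)/(s - 5)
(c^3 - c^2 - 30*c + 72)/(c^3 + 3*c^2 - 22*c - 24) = (c - 3)/(c + 1)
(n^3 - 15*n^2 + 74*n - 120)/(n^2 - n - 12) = (n^2 - 11*n + 30)/(n + 3)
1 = 1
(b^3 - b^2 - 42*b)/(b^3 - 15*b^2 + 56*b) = (b + 6)/(b - 8)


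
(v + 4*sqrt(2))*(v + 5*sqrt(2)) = v^2 + 9*sqrt(2)*v + 40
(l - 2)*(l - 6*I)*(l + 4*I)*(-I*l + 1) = -I*l^4 - l^3 + 2*I*l^3 + 2*l^2 - 26*I*l^2 + 24*l + 52*I*l - 48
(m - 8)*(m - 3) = m^2 - 11*m + 24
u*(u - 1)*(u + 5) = u^3 + 4*u^2 - 5*u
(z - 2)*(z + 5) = z^2 + 3*z - 10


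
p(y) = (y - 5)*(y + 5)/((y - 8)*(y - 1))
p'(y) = (y - 5)/((y - 8)*(y - 1)) - (y - 5)*(y + 5)/((y - 8)*(y - 1)^2) + (y + 5)/((y - 8)*(y - 1)) - (y - 5)*(y + 5)/((y - 8)^2*(y - 1)) = 3*(-3*y^2 + 22*y - 75)/(y^4 - 18*y^3 + 97*y^2 - 144*y + 64)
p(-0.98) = -1.35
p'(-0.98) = -0.94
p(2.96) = 1.64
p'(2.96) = -1.11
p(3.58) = 1.07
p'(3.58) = -0.80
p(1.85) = 4.13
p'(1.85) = -4.89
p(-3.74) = -0.20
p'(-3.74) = -0.19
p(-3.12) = -0.33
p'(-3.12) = -0.25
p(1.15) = 23.04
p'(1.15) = -152.50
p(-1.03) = -1.31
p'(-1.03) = -0.90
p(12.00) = 2.70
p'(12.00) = -0.38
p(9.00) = 7.00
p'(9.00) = -5.62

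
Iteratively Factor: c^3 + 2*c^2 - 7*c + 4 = (c + 4)*(c^2 - 2*c + 1) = (c - 1)*(c + 4)*(c - 1)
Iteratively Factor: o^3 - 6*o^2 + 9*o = (o - 3)*(o^2 - 3*o) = (o - 3)^2*(o)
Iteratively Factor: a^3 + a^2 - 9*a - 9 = (a - 3)*(a^2 + 4*a + 3) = (a - 3)*(a + 3)*(a + 1)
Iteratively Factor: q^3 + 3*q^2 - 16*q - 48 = (q + 3)*(q^2 - 16) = (q + 3)*(q + 4)*(q - 4)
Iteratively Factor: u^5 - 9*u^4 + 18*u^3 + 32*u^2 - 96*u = (u + 2)*(u^4 - 11*u^3 + 40*u^2 - 48*u) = (u - 3)*(u + 2)*(u^3 - 8*u^2 + 16*u) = (u - 4)*(u - 3)*(u + 2)*(u^2 - 4*u) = (u - 4)^2*(u - 3)*(u + 2)*(u)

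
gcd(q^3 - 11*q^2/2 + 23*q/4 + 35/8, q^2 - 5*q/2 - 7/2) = q - 7/2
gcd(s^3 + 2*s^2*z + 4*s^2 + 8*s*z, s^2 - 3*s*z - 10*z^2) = s + 2*z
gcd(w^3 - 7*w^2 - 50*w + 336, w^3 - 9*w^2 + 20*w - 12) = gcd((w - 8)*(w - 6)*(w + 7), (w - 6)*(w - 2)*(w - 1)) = w - 6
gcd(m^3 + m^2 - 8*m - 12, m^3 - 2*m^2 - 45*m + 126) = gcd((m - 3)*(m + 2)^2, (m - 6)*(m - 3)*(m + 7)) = m - 3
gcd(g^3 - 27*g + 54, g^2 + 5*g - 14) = 1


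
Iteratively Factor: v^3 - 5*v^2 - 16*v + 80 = (v - 4)*(v^2 - v - 20) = (v - 5)*(v - 4)*(v + 4)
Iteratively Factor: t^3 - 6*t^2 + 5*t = (t - 5)*(t^2 - t) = (t - 5)*(t - 1)*(t)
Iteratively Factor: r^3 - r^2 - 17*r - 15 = (r - 5)*(r^2 + 4*r + 3) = (r - 5)*(r + 1)*(r + 3)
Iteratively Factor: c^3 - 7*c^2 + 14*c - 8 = (c - 4)*(c^2 - 3*c + 2) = (c - 4)*(c - 1)*(c - 2)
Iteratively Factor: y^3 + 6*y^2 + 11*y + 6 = (y + 2)*(y^2 + 4*y + 3) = (y + 1)*(y + 2)*(y + 3)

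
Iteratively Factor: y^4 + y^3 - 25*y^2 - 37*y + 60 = (y + 3)*(y^3 - 2*y^2 - 19*y + 20) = (y - 1)*(y + 3)*(y^2 - y - 20) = (y - 1)*(y + 3)*(y + 4)*(y - 5)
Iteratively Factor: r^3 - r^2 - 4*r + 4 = (r + 2)*(r^2 - 3*r + 2) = (r - 2)*(r + 2)*(r - 1)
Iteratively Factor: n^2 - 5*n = (n - 5)*(n)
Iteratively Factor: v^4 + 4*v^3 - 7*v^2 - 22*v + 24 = (v + 4)*(v^3 - 7*v + 6) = (v - 1)*(v + 4)*(v^2 + v - 6) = (v - 1)*(v + 3)*(v + 4)*(v - 2)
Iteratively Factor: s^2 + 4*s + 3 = (s + 1)*(s + 3)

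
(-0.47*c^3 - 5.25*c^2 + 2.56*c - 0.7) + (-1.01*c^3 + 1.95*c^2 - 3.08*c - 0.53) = -1.48*c^3 - 3.3*c^2 - 0.52*c - 1.23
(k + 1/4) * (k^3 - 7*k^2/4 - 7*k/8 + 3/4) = k^4 - 3*k^3/2 - 21*k^2/16 + 17*k/32 + 3/16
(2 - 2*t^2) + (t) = -2*t^2 + t + 2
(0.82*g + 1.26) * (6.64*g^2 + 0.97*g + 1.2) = 5.4448*g^3 + 9.1618*g^2 + 2.2062*g + 1.512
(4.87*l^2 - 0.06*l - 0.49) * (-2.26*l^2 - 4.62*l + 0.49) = -11.0062*l^4 - 22.3638*l^3 + 3.7709*l^2 + 2.2344*l - 0.2401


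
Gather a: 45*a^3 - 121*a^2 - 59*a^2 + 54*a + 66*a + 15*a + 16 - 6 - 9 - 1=45*a^3 - 180*a^2 + 135*a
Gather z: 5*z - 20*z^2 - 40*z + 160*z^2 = 140*z^2 - 35*z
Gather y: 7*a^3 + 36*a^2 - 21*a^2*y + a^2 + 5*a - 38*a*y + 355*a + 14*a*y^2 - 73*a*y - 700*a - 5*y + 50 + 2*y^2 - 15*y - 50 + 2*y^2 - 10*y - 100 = 7*a^3 + 37*a^2 - 340*a + y^2*(14*a + 4) + y*(-21*a^2 - 111*a - 30) - 100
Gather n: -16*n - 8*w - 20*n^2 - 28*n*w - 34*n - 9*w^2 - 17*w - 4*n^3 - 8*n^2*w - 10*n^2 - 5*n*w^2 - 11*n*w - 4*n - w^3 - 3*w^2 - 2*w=-4*n^3 + n^2*(-8*w - 30) + n*(-5*w^2 - 39*w - 54) - w^3 - 12*w^2 - 27*w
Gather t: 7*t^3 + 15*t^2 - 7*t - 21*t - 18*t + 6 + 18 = 7*t^3 + 15*t^2 - 46*t + 24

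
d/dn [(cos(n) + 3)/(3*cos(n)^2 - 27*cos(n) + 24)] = (cos(n)^2 + 6*cos(n) - 35)*sin(n)/(3*(cos(n)^2 - 9*cos(n) + 8)^2)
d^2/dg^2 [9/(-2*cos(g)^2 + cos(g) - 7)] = 9*(-16*sin(g)^4 - 47*sin(g)^2 - 29*cos(g)/2 + 3*cos(3*g)/2 + 37)/(2*sin(g)^2 + cos(g) - 9)^3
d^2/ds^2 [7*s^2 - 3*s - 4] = 14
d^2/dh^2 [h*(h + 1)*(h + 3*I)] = 6*h + 2 + 6*I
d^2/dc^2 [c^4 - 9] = 12*c^2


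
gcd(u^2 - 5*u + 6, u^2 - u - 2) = u - 2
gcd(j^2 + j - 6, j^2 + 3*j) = j + 3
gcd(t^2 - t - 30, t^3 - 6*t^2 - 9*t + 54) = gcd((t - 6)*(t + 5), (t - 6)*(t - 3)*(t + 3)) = t - 6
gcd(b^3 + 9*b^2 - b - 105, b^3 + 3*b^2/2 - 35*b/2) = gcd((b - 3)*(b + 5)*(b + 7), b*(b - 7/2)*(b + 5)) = b + 5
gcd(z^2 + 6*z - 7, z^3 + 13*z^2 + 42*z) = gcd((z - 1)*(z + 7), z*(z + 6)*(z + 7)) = z + 7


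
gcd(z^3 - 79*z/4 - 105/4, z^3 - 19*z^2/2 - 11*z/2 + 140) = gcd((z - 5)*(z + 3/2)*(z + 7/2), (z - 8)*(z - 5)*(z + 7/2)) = z^2 - 3*z/2 - 35/2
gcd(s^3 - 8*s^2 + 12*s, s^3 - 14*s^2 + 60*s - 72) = s^2 - 8*s + 12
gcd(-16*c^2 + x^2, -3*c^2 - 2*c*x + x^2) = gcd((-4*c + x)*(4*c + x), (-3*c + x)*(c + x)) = 1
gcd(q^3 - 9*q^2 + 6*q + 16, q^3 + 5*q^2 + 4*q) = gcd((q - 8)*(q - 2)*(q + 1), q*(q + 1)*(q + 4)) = q + 1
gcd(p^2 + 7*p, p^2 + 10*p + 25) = 1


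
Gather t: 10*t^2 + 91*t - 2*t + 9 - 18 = 10*t^2 + 89*t - 9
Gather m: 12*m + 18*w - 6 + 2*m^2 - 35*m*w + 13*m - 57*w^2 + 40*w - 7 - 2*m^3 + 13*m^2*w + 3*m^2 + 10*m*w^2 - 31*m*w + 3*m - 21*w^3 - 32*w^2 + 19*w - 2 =-2*m^3 + m^2*(13*w + 5) + m*(10*w^2 - 66*w + 28) - 21*w^3 - 89*w^2 + 77*w - 15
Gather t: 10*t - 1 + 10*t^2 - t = 10*t^2 + 9*t - 1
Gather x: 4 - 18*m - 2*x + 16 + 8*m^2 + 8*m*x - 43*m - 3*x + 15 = 8*m^2 - 61*m + x*(8*m - 5) + 35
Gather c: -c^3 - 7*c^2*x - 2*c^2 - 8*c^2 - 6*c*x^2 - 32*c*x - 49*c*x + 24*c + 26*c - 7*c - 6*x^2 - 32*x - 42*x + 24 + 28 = -c^3 + c^2*(-7*x - 10) + c*(-6*x^2 - 81*x + 43) - 6*x^2 - 74*x + 52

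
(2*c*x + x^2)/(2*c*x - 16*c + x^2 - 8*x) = x/(x - 8)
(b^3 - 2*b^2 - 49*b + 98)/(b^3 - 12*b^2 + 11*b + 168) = (b^2 + 5*b - 14)/(b^2 - 5*b - 24)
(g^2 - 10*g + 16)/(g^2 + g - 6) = (g - 8)/(g + 3)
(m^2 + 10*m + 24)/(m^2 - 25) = (m^2 + 10*m + 24)/(m^2 - 25)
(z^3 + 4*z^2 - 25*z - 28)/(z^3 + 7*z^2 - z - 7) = (z - 4)/(z - 1)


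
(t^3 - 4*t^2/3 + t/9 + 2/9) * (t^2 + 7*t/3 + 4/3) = t^5 + t^4 - 5*t^3/3 - 35*t^2/27 + 2*t/3 + 8/27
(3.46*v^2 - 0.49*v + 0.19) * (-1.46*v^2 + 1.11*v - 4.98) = -5.0516*v^4 + 4.556*v^3 - 18.0521*v^2 + 2.6511*v - 0.9462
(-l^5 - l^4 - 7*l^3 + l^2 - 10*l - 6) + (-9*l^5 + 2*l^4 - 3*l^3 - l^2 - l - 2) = -10*l^5 + l^4 - 10*l^3 - 11*l - 8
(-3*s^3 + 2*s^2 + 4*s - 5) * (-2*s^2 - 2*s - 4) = 6*s^5 + 2*s^4 - 6*s^2 - 6*s + 20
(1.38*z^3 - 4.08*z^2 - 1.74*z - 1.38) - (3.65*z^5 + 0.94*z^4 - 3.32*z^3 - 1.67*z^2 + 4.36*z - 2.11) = -3.65*z^5 - 0.94*z^4 + 4.7*z^3 - 2.41*z^2 - 6.1*z + 0.73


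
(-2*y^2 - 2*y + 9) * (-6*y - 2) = 12*y^3 + 16*y^2 - 50*y - 18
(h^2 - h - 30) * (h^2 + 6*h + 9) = h^4 + 5*h^3 - 27*h^2 - 189*h - 270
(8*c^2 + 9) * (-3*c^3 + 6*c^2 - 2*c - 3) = -24*c^5 + 48*c^4 - 43*c^3 + 30*c^2 - 18*c - 27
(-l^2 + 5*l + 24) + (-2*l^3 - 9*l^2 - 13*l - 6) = -2*l^3 - 10*l^2 - 8*l + 18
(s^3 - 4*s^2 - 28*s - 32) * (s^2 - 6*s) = s^5 - 10*s^4 - 4*s^3 + 136*s^2 + 192*s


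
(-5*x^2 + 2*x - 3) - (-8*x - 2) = -5*x^2 + 10*x - 1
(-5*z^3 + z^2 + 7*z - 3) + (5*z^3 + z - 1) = z^2 + 8*z - 4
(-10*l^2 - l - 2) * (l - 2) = -10*l^3 + 19*l^2 + 4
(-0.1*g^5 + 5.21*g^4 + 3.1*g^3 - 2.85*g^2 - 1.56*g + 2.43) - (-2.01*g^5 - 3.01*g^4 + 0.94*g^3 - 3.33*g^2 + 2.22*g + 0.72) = 1.91*g^5 + 8.22*g^4 + 2.16*g^3 + 0.48*g^2 - 3.78*g + 1.71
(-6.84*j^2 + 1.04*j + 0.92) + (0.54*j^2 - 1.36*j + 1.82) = -6.3*j^2 - 0.32*j + 2.74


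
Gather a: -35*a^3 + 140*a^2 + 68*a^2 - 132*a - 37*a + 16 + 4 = -35*a^3 + 208*a^2 - 169*a + 20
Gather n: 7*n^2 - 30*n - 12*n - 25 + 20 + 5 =7*n^2 - 42*n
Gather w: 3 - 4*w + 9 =12 - 4*w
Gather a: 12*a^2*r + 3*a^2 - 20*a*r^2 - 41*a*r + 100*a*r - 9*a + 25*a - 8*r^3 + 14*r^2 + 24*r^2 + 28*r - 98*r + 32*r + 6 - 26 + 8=a^2*(12*r + 3) + a*(-20*r^2 + 59*r + 16) - 8*r^3 + 38*r^2 - 38*r - 12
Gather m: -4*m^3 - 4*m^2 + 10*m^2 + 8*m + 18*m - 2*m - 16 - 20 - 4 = -4*m^3 + 6*m^2 + 24*m - 40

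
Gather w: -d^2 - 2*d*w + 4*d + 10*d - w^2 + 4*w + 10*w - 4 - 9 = -d^2 + 14*d - w^2 + w*(14 - 2*d) - 13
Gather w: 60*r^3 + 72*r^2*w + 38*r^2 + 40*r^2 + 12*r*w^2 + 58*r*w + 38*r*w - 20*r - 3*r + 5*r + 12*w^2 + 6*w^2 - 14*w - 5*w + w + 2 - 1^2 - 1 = 60*r^3 + 78*r^2 - 18*r + w^2*(12*r + 18) + w*(72*r^2 + 96*r - 18)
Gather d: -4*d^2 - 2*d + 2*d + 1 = 1 - 4*d^2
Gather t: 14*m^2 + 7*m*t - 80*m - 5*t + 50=14*m^2 - 80*m + t*(7*m - 5) + 50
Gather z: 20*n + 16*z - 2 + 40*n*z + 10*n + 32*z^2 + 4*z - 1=30*n + 32*z^2 + z*(40*n + 20) - 3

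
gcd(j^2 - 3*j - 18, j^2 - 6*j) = j - 6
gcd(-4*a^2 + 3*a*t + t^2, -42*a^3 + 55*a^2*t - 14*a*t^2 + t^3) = -a + t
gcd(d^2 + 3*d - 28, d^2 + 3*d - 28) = d^2 + 3*d - 28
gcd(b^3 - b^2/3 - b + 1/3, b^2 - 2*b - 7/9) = 1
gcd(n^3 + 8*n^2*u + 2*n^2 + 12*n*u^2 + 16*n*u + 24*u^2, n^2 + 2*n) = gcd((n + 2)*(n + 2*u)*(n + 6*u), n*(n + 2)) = n + 2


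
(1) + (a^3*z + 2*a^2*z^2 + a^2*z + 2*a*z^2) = a^3*z + 2*a^2*z^2 + a^2*z + 2*a*z^2 + 1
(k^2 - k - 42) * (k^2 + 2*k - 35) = k^4 + k^3 - 79*k^2 - 49*k + 1470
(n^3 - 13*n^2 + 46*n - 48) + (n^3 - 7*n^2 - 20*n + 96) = 2*n^3 - 20*n^2 + 26*n + 48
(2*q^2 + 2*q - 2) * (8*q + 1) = 16*q^3 + 18*q^2 - 14*q - 2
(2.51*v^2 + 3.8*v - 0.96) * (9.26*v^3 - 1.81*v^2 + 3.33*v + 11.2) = 23.2426*v^5 + 30.6449*v^4 - 7.4093*v^3 + 42.5036*v^2 + 39.3632*v - 10.752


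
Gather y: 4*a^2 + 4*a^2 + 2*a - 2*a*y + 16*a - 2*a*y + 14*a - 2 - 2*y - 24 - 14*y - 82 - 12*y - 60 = 8*a^2 + 32*a + y*(-4*a - 28) - 168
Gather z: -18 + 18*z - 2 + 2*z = 20*z - 20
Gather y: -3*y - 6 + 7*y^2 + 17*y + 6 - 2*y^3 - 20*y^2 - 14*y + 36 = -2*y^3 - 13*y^2 + 36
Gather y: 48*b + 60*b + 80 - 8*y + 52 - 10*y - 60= 108*b - 18*y + 72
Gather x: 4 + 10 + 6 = 20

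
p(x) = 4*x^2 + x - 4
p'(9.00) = 73.00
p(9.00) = 329.00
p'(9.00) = 73.00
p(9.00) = 329.00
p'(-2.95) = -22.60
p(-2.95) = 27.86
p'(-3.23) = -24.84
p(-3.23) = 34.50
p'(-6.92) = -54.36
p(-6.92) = 180.63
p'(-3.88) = -30.04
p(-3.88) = 52.34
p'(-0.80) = -5.40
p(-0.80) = -2.24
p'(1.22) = 10.76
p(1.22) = 3.17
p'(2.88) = 24.04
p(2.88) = 32.06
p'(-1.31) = -9.48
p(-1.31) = 1.55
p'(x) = 8*x + 1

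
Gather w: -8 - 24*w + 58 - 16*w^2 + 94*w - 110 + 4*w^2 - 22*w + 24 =-12*w^2 + 48*w - 36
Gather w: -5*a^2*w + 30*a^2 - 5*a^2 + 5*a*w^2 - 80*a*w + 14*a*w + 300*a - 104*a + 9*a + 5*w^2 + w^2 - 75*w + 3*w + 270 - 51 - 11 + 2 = 25*a^2 + 205*a + w^2*(5*a + 6) + w*(-5*a^2 - 66*a - 72) + 210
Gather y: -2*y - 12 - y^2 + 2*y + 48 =36 - y^2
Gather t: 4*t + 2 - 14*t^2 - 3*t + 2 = -14*t^2 + t + 4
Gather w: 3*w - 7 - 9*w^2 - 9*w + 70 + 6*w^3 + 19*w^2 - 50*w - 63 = 6*w^3 + 10*w^2 - 56*w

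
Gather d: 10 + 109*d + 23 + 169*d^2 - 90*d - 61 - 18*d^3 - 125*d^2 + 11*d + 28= -18*d^3 + 44*d^2 + 30*d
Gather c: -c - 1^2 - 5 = -c - 6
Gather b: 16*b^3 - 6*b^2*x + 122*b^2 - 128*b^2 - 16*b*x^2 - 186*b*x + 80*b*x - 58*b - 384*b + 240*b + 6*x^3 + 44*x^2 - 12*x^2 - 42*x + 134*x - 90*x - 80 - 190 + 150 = 16*b^3 + b^2*(-6*x - 6) + b*(-16*x^2 - 106*x - 202) + 6*x^3 + 32*x^2 + 2*x - 120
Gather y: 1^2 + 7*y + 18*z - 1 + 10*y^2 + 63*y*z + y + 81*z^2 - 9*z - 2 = 10*y^2 + y*(63*z + 8) + 81*z^2 + 9*z - 2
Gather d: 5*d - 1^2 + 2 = 5*d + 1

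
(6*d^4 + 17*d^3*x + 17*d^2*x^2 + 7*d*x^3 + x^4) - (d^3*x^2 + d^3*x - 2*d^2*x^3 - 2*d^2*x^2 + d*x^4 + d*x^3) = 6*d^4 - d^3*x^2 + 16*d^3*x + 2*d^2*x^3 + 19*d^2*x^2 - d*x^4 + 6*d*x^3 + x^4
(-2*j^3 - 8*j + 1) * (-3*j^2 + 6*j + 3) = 6*j^5 - 12*j^4 + 18*j^3 - 51*j^2 - 18*j + 3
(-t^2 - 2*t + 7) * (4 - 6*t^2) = 6*t^4 + 12*t^3 - 46*t^2 - 8*t + 28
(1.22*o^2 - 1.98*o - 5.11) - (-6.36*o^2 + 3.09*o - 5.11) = 7.58*o^2 - 5.07*o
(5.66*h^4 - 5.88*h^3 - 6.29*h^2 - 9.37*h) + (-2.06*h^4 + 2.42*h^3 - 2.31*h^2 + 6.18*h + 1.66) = 3.6*h^4 - 3.46*h^3 - 8.6*h^2 - 3.19*h + 1.66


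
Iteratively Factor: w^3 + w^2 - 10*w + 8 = (w + 4)*(w^2 - 3*w + 2) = (w - 1)*(w + 4)*(w - 2)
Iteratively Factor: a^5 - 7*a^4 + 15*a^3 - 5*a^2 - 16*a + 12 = (a - 3)*(a^4 - 4*a^3 + 3*a^2 + 4*a - 4) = (a - 3)*(a - 1)*(a^3 - 3*a^2 + 4) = (a - 3)*(a - 1)*(a + 1)*(a^2 - 4*a + 4) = (a - 3)*(a - 2)*(a - 1)*(a + 1)*(a - 2)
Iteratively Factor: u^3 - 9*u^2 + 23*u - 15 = (u - 5)*(u^2 - 4*u + 3) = (u - 5)*(u - 1)*(u - 3)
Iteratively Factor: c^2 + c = (c + 1)*(c)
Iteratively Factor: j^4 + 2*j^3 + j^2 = (j)*(j^3 + 2*j^2 + j) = j^2*(j^2 + 2*j + 1) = j^2*(j + 1)*(j + 1)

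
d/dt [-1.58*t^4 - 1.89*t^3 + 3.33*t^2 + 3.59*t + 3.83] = -6.32*t^3 - 5.67*t^2 + 6.66*t + 3.59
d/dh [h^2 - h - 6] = 2*h - 1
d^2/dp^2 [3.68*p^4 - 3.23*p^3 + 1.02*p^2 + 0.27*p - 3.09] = 44.16*p^2 - 19.38*p + 2.04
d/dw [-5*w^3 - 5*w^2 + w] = -15*w^2 - 10*w + 1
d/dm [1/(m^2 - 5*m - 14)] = (5 - 2*m)/(-m^2 + 5*m + 14)^2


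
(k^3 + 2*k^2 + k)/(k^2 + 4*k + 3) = k*(k + 1)/(k + 3)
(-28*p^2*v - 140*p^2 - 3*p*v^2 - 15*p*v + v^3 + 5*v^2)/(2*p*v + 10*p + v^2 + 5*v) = (-28*p^2 - 3*p*v + v^2)/(2*p + v)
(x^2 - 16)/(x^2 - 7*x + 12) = (x + 4)/(x - 3)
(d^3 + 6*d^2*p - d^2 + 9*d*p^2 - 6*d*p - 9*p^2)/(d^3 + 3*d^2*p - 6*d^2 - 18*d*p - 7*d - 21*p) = (d^2 + 3*d*p - d - 3*p)/(d^2 - 6*d - 7)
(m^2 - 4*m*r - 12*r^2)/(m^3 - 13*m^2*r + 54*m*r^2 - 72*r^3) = (m + 2*r)/(m^2 - 7*m*r + 12*r^2)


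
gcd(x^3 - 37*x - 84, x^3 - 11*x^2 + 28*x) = x - 7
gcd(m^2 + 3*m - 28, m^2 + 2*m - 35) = m + 7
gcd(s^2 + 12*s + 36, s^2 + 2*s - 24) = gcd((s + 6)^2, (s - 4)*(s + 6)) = s + 6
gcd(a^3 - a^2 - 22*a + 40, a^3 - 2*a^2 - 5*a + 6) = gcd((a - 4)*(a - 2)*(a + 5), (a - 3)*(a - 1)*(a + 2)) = 1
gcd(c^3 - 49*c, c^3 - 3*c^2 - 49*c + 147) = c^2 - 49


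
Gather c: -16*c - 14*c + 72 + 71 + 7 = 150 - 30*c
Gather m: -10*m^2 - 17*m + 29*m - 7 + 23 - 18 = -10*m^2 + 12*m - 2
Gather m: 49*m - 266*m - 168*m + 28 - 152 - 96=-385*m - 220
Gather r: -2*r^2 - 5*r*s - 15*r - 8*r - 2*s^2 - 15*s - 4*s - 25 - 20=-2*r^2 + r*(-5*s - 23) - 2*s^2 - 19*s - 45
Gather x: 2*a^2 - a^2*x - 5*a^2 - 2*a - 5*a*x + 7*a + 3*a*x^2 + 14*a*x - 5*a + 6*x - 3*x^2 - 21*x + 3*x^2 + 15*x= -3*a^2 + 3*a*x^2 + x*(-a^2 + 9*a)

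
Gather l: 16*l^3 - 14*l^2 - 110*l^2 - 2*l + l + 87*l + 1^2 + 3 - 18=16*l^3 - 124*l^2 + 86*l - 14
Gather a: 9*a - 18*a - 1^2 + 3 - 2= -9*a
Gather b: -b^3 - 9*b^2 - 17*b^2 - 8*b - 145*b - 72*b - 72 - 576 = -b^3 - 26*b^2 - 225*b - 648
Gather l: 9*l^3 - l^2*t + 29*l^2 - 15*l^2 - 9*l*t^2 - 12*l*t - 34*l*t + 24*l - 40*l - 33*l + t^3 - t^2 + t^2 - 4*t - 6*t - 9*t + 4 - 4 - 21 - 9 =9*l^3 + l^2*(14 - t) + l*(-9*t^2 - 46*t - 49) + t^3 - 19*t - 30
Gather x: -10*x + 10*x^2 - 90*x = 10*x^2 - 100*x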